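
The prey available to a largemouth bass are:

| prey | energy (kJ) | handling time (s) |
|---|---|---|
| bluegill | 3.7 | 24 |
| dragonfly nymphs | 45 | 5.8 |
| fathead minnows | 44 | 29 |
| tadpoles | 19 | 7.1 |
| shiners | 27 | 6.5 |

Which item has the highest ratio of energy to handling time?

dragonfly nymphs

In descending order of E/h:
dragonfly nymphs: 45/5.8 = 7.76 kJ/s
shiners: 27/6.5 = 4.15 kJ/s
tadpoles: 19/7.1 = 2.68 kJ/s
fathead minnows: 44/29 = 1.52 kJ/s
bluegill: 3.7/24 = 0.154 kJ/s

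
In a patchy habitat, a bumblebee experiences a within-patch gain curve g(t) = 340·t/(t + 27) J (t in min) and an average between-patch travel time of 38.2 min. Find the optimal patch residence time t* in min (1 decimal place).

32.1 min

Optimal t* satisfies g'(t*) = g(t*)/(T + t*).
g'(t) = 340·27/(t + 27)². Setting 340·27/(t+27)² = 340t/[(t+27)(38.2+t)] gives 27(38.2+t) = t(t+27), so t² = 27×38.2 = 1031.
t* = √1031 = 32.12 min.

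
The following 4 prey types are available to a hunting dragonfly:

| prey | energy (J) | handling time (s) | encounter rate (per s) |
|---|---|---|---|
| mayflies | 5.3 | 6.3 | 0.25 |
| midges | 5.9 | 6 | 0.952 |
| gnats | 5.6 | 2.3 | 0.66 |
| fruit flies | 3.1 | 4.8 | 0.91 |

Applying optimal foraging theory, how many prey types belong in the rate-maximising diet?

1

Profitabilities (E/h, J/s): gnats 2.43, midges 0.983, mayflies 0.841, fruit flies 0.646. Add prey in this order while the next type's profitability exceeds the intake rate on those already taken.
Rate on top 1: 1.468. midges: 0.983 < 1.468 → exclude; stop.
Optimal diet: gnats — 1 of 4 types.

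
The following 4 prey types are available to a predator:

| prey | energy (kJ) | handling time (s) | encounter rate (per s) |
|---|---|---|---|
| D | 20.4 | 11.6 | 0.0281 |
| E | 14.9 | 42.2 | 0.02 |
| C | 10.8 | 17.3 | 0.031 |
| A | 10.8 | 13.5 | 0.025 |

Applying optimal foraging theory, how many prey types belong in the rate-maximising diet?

3

E/h in descending order: D 1.76, A 0.8, C 0.624, E 0.353 kJ/s. The optimal diet is the largest prefix of this list for which every included type satisfies E_i/h_i > R on the types above it.
Rate on top 1: 0.4323. A: 0.8 > 0.4323 → include.
Rate on top 2: 0.5069. C: 0.624 > 0.5069 → include.
Rate on top 3: 0.5355. E: 0.353 < 0.5355 → exclude; stop.
Optimal diet: D, A, C — 3 of 4 types.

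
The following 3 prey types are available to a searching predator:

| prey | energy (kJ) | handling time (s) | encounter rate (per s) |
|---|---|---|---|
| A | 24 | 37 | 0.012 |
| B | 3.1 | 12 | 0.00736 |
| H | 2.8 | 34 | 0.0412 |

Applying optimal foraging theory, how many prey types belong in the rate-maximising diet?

2

E/h in descending order: A 0.649, B 0.258, H 0.0824 kJ/s. The optimal diet is the largest prefix of this list for which every included type satisfies E_i/h_i > R on the types above it.
Rate on top 1: 0.1994. B: 0.258 > 0.1994 → include.
Rate on top 2: 0.2028. H: 0.0824 < 0.2028 → exclude; stop.
Optimal diet: A, B — 2 of 3 types.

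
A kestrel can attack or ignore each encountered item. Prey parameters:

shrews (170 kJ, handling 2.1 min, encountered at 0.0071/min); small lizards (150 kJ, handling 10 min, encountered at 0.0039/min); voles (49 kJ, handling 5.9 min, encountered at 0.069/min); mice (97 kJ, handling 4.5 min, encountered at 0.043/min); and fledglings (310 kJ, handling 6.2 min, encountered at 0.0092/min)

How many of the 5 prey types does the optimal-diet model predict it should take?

E/h in descending order: shrews 81, fledglings 50, mice 21.6, small lizards 15, voles 8.31 kJ/min. The optimal diet is the largest prefix of this list for which every included type satisfies E_i/h_i > R on the types above it.
Rate on top 1: 1.189. fledglings: 50 > 1.189 → include.
Rate on top 2: 3.787. mice: 21.6 > 3.787 → include.
Rate on top 3: 6.504. small lizards: 15 > 6.504 → include.
Rate on top 4: 6.758. voles: 8.31 > 6.758 → include.
Optimal diet: shrews, fledglings, mice, small lizards, voles — 5 of 5 types.

5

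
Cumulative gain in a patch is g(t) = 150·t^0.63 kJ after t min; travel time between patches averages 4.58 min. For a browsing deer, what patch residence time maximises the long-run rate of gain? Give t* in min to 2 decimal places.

7.80 min

Optimal t* satisfies g'(t*) = g(t*)/(T + t*).
g'(t) = 0.63·150·t^-0.37. Setting 0.63·150·t^-0.37 = 150·t^0.63/(4.58+t) gives 0.63(4.58+t) = t, so 0.37·t = 0.63×4.58.
t* = 0.63×4.58/0.37 = 7.798 min.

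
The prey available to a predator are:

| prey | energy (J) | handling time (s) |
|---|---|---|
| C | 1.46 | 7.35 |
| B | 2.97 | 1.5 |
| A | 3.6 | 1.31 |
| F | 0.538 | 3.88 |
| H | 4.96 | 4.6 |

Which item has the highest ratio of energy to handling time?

A

In descending order of E/h:
A: 3.6/1.31 = 2.75 J/s
B: 2.97/1.5 = 1.98 J/s
H: 4.96/4.6 = 1.08 J/s
C: 1.46/7.35 = 0.199 J/s
F: 0.538/3.88 = 0.139 J/s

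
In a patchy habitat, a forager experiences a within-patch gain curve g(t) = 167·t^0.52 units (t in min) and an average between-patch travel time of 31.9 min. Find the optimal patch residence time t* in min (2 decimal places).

34.56 min

Maximise g(t)/(T+t): set derivative to zero → g'(t)(T+t) = g(t).
g'(t) = 0.52·167·t^-0.48. Setting 0.52·167·t^-0.48 = 167·t^0.52/(31.9+t) gives 0.52(31.9+t) = t, so 0.48·t = 0.52×31.9.
t* = 0.52×31.9/0.48 = 34.56 min.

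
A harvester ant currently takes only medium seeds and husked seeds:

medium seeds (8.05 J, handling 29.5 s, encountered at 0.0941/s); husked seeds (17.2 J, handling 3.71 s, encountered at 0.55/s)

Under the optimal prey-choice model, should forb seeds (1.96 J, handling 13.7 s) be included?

No

Current rate: (0.0941×8.05 + 0.55×17.2)/(1 + 0.0941×29.5 + 0.55×3.71) = 1.757 J/s.
forb seeds: E/h = 1.96/13.7 = 0.1431 J/s.
0.1431 < 1.757, so adding forb seeds would lower the average — exclude it.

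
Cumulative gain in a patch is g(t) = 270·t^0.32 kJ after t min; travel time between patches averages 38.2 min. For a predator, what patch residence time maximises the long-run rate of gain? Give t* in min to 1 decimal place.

By the marginal value theorem, leave when the instantaneous gain rate g'(t) equals the habitat-wide average g(t)/(T + t).
g'(t) = 0.32·270·t^-0.68. Setting 0.32·270·t^-0.68 = 270·t^0.32/(38.2+t) gives 0.32(38.2+t) = t, so 0.68·t = 0.32×38.2.
t* = 0.32×38.2/0.68 = 17.98 min.

18.0 min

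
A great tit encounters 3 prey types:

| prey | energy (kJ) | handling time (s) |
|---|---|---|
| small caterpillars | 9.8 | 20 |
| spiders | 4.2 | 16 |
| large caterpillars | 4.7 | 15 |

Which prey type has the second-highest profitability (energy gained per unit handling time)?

large caterpillars

In descending order of E/h:
small caterpillars: 9.8/20 = 0.49 kJ/s
large caterpillars: 4.7/15 = 0.313 kJ/s
spiders: 4.2/16 = 0.263 kJ/s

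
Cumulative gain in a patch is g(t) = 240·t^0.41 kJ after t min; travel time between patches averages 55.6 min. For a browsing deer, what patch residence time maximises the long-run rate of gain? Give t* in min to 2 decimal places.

Optimal t* satisfies g'(t*) = g(t*)/(T + t*).
g'(t) = 0.41·240·t^-0.59. Setting 0.41·240·t^-0.59 = 240·t^0.41/(55.6+t) gives 0.41(55.6+t) = t, so 0.59·t = 0.41×55.6.
t* = 0.41×55.6/0.59 = 38.64 min.

38.64 min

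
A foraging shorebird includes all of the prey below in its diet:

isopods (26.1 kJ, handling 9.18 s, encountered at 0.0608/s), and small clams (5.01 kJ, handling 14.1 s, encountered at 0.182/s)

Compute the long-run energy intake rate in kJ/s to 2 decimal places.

0.61 kJ/s

R = Σλ_iE_i / (1 + Σλ_ih_i)
Numerator: 0.0608×26.1 + 0.182×5.01 = 2.499
Denominator: 1 + 0.0608×9.18 + 0.182×14.1 = 4.124
R = 2.499/4.124 = 0.6058 kJ/s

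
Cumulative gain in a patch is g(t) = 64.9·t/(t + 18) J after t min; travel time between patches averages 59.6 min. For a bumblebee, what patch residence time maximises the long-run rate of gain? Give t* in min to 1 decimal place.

32.8 min

Maximise g(t)/(T+t): set derivative to zero → g'(t)(T+t) = g(t).
g'(t) = 64.9·18/(t + 18)². Setting 64.9·18/(t+18)² = 64.9t/[(t+18)(59.6+t)] gives 18(59.6+t) = t(t+18), so t² = 18×59.6 = 1073.
t* = √1073 = 32.75 min.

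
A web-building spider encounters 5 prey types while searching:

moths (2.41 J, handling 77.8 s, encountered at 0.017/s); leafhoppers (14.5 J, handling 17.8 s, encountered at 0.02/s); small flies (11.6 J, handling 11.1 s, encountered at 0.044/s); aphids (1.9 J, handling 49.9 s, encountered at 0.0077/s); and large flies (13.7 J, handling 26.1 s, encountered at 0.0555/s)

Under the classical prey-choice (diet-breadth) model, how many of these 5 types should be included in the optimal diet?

Rank by E/h (J/s): small flies 1.05, leafhoppers 0.815, large flies 0.525, aphids 0.0381, moths 0.031. Include each in turn until the next type's E/h falls below the running intake rate.
Rate on top 1: 0.3429. leafhoppers: 0.815 > 0.3429 → include.
Rate on top 2: 0.434. large flies: 0.525 > 0.434 → include.
Rate on top 3: 0.474. aphids: 0.0381 < 0.474 → exclude; stop.
Optimal diet: small flies, leafhoppers, large flies — 3 of 5 types.

3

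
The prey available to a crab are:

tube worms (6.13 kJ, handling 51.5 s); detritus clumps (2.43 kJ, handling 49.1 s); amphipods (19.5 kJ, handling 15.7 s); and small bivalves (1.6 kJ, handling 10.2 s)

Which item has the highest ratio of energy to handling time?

In descending order of E/h:
amphipods: 19.5/15.7 = 1.24 kJ/s
small bivalves: 1.6/10.2 = 0.157 kJ/s
tube worms: 6.13/51.5 = 0.119 kJ/s
detritus clumps: 2.43/49.1 = 0.0495 kJ/s

amphipods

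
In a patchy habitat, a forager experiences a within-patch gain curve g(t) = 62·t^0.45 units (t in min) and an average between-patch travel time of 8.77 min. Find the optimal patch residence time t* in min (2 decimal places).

7.18 min

Optimal t* satisfies g'(t*) = g(t*)/(T + t*).
g'(t) = 0.45·62·t^-0.55. Setting 0.45·62·t^-0.55 = 62·t^0.45/(8.77+t) gives 0.45(8.77+t) = t, so 0.55·t = 0.45×8.77.
t* = 0.45×8.77/0.55 = 7.175 min.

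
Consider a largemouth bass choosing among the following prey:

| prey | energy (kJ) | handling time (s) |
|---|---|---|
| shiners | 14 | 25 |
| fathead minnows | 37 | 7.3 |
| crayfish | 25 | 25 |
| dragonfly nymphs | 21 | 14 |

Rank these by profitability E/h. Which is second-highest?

Profitability E/h (kJ/s): shiners = 14/25 = 0.56, fathead minnows = 37/7.3 = 5.07, crayfish = 25/25 = 1, dragonfly nymphs = 21/14 = 1.5.
Ranked: fathead minnows > dragonfly nymphs > crayfish > shiners.

dragonfly nymphs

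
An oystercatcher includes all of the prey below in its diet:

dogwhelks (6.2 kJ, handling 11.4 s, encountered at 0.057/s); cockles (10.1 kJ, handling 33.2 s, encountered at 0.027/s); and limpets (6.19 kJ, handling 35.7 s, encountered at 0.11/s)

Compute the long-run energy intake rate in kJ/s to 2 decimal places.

Energy encountered per unit search time: 0.057×6.2 + 0.027×10.1 + 0.11×6.19 = 1.307 kJ/s.
Handling time per unit search time: 0.057×11.4 + 0.027×33.2 + 0.11×35.7 = 5.473.
Rate = 1.307/(1 + 5.473) = 0.2019 kJ/s.

0.20 kJ/s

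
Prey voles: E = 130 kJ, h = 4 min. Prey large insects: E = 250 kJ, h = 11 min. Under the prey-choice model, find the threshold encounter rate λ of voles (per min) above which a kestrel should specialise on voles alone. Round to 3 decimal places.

The zero-one rule: include large insects iff E₂/h₂ > λE₁/(1+λh₁). Equality gives the switch point.
λE₁h₂ = E₂ + λE₂h₁ ⇒ λ = E₂/(E₁h₂ − E₂h₁) = 250/(1430 − 1000) = 0.5814 per min.

0.581 per min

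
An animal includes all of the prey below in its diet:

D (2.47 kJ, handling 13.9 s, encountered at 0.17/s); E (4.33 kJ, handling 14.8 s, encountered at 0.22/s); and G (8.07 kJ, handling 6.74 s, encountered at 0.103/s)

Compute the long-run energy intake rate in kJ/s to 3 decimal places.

R = Σλ_iE_i / (1 + Σλ_ih_i)
Numerator: 0.17×2.47 + 0.22×4.33 + 0.103×8.07 = 2.204
Denominator: 1 + 0.17×13.9 + 0.22×14.8 + 0.103×6.74 = 7.313
R = 2.204/7.313 = 0.3013 kJ/s

0.301 kJ/s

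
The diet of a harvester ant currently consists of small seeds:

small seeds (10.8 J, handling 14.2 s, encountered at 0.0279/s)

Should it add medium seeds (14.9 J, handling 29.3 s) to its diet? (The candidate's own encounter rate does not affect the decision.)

Yes

Current rate: (0.0279×10.8)/(1 + 0.0279×14.2) = 0.2158 J/s.
medium seeds: E/h = 14.9/29.3 = 0.5085 J/s.
Since 0.5085 > R, including medium seeds increases the long-run rate.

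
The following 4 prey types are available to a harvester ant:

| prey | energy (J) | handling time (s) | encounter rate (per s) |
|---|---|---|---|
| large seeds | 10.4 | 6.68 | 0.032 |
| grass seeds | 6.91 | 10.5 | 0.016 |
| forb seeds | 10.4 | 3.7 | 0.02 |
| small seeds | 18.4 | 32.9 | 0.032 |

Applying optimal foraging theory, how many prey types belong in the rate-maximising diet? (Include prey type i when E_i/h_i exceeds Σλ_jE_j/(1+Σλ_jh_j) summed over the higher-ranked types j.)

Profitabilities (E/h, J/s): forb seeds 2.81, large seeds 1.56, grass seeds 0.658, small seeds 0.559. Add prey in this order while the next type's profitability exceeds the intake rate on those already taken.
Rate on top 1: 0.1937. large seeds: 1.56 > 0.1937 → include.
Rate on top 2: 0.42. grass seeds: 0.658 > 0.42 → include.
Rate on top 3: 0.4474. small seeds: 0.559 > 0.4474 → include.
Optimal diet: forb seeds, large seeds, grass seeds, small seeds — 4 of 4 types.

4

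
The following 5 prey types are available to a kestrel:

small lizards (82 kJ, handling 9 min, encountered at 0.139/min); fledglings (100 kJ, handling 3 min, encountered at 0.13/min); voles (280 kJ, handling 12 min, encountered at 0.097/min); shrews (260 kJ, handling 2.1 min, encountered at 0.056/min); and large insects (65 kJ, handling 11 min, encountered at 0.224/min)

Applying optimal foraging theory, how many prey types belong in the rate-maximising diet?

Rank by E/h (kJ/min): shrews 124, fledglings 33.3, voles 23.3, small lizards 9.11, large insects 5.91. Include each in turn until the next type's E/h falls below the running intake rate.
Rate on top 1: 13.03. fledglings: 33.3 > 13.03 → include.
Rate on top 2: 18.28. voles: 23.3 > 18.28 → include.
Rate on top 3: 20.48. small lizards: 9.11 < 20.48 → exclude; stop.
Optimal diet: shrews, fledglings, voles — 3 of 5 types.

3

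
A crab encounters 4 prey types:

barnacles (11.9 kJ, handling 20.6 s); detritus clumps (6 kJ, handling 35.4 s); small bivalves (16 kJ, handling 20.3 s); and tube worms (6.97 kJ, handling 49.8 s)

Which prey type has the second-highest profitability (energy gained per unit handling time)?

barnacles

In descending order of E/h:
small bivalves: 16/20.3 = 0.788 kJ/s
barnacles: 11.9/20.6 = 0.578 kJ/s
detritus clumps: 6/35.4 = 0.169 kJ/s
tube worms: 6.97/49.8 = 0.14 kJ/s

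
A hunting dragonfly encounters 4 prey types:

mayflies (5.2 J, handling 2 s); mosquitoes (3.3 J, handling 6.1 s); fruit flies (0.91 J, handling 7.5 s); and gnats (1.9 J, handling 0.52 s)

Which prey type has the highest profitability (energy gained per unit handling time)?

Profitability E/h (J/s): mayflies = 5.2/2 = 2.6, mosquitoes = 3.3/6.1 = 0.541, fruit flies = 0.91/7.5 = 0.121, gnats = 1.9/0.52 = 3.65.
Ranked: gnats > mayflies > mosquitoes > fruit flies.

gnats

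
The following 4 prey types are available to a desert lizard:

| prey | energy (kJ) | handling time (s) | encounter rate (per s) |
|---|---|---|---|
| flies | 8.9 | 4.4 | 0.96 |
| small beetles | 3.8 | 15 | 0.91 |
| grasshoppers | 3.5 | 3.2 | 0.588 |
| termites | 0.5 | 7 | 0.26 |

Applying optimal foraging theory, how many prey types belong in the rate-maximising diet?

Profitabilities (E/h, kJ/s): flies 2.02, grasshoppers 1.09, small beetles 0.253, termites 0.0714. Add prey in this order while the next type's profitability exceeds the intake rate on those already taken.
Rate on top 1: 1.636. grasshoppers: 1.09 < 1.636 → exclude; stop.
Optimal diet: flies — 1 of 4 types.

1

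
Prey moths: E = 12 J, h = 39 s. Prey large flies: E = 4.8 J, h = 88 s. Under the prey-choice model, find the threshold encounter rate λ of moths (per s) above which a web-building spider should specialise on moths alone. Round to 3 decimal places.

Drop large flies once their profitability E₂/h₂ falls below the rate achievable on moths alone: E₂/h₂ = λE₁/(1 + λh₁).
Solve for λ: λE₁h₂ = E₂(1 + λh₁) → λ(E₁h₂ − E₂h₁) = E₂ → λ = E₂/(E₁h₂ − E₂h₁).
λ = 4.8/(12×88 − 4.8×39) = 4.8/868.8 = 0.005525 per s.

0.006 per s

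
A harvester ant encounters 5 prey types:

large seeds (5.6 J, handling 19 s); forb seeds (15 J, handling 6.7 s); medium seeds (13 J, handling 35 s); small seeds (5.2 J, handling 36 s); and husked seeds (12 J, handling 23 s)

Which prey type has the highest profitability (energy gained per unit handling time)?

Profitability E/h (J/s): large seeds = 5.6/19 = 0.295, forb seeds = 15/6.7 = 2.24, medium seeds = 13/35 = 0.371, small seeds = 5.2/36 = 0.144, husked seeds = 12/23 = 0.522.
Ranked: forb seeds > husked seeds > medium seeds > large seeds > small seeds.

forb seeds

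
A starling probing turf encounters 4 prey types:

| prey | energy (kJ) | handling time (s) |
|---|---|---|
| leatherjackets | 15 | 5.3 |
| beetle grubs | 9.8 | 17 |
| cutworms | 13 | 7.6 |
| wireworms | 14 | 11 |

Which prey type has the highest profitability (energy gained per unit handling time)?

leatherjackets

In descending order of E/h:
leatherjackets: 15/5.3 = 2.83 kJ/s
cutworms: 13/7.6 = 1.71 kJ/s
wireworms: 14/11 = 1.27 kJ/s
beetle grubs: 9.8/17 = 0.576 kJ/s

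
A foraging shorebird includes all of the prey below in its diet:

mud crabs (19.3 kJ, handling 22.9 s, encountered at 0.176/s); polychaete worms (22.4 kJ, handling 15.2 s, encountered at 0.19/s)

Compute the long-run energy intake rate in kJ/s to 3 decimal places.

R = (0.176×19.3 + 0.19×22.4) / (1 + 0.176×22.9 + 0.19×15.2) = 7.653/7.918 = 0.9665 kJ/s.

0.966 kJ/s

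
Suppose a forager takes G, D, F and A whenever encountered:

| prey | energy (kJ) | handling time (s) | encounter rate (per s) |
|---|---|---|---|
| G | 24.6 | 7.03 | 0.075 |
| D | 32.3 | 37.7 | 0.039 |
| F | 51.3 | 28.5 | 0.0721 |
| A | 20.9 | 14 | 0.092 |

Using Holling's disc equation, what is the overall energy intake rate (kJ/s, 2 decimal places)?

1.38 kJ/s

R = (0.075×24.6 + 0.039×32.3 + 0.0721×51.3 + 0.092×20.9) / (1 + 0.075×7.03 + 0.039×37.7 + 0.0721×28.5 + 0.092×14) = 8.726/6.34 = 1.376 kJ/s.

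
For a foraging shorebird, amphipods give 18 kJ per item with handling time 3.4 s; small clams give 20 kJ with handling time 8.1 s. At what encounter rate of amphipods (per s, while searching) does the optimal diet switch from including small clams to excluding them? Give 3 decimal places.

The zero-one rule: include small clams iff E₂/h₂ > λE₁/(1+λh₁). Equality gives the switch point.
λE₁h₂ = E₂ + λE₂h₁ ⇒ λ = E₂/(E₁h₂ − E₂h₁) = 20/(145.8 − 68) = 0.2571 per s.

0.257 per s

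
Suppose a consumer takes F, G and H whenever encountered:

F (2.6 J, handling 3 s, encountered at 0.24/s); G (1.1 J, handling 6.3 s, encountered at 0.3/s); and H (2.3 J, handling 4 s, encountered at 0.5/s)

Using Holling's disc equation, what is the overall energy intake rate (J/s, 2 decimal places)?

0.38 J/s

Energy encountered per unit search time: 0.24×2.6 + 0.3×1.1 + 0.5×2.3 = 2.104 J/s.
Handling time per unit search time: 0.24×3 + 0.3×6.3 + 0.5×4 = 4.61.
Rate = 2.104/(1 + 4.61) = 0.375 J/s.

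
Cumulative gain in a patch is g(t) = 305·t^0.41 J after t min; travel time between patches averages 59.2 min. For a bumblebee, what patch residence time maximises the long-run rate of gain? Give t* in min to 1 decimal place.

41.1 min

Optimal t* satisfies g'(t*) = g(t*)/(T + t*).
g'(t) = 0.41·305·t^-0.59. Setting 0.41·305·t^-0.59 = 305·t^0.41/(59.2+t) gives 0.41(59.2+t) = t, so 0.59·t = 0.41×59.2.
t* = 0.41×59.2/0.59 = 41.14 min.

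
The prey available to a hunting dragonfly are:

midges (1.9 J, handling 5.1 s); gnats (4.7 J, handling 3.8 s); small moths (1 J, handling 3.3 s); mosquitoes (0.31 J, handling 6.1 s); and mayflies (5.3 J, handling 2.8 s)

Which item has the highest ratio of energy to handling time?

mayflies

In descending order of E/h:
mayflies: 5.3/2.8 = 1.89 J/s
gnats: 4.7/3.8 = 1.24 J/s
midges: 1.9/5.1 = 0.373 J/s
small moths: 1/3.3 = 0.303 J/s
mosquitoes: 0.31/6.1 = 0.0508 J/s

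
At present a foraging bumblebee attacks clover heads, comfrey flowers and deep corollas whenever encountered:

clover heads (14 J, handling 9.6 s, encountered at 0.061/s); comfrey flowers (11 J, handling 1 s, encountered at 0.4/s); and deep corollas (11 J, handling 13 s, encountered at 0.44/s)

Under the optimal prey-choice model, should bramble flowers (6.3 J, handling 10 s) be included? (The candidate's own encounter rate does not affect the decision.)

On clover heads, comfrey flowers and deep corollas alone, R = ΣλE/(1+Σλh) = 10.09/7.706 = 1.31 J/s.
Profitability of bramble flowers: 6.3/10 = 0.63 J/s.
0.63 < 1.31, so adding bramble flowers would lower the average — exclude it.

No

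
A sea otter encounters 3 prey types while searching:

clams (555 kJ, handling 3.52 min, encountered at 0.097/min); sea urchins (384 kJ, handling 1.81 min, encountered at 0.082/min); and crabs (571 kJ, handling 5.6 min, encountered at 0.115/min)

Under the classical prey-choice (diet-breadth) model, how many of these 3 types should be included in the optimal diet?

3

Profitabilities (E/h, kJ/min): sea urchins 212, clams 158, crabs 102. Add prey in this order while the next type's profitability exceeds the intake rate on those already taken.
Rate on top 1: 27.42. clams: 158 > 27.42 → include.
Rate on top 2: 57.27. crabs: 102 > 57.27 → include.
Optimal diet: sea urchins, clams, crabs — 3 of 3 types.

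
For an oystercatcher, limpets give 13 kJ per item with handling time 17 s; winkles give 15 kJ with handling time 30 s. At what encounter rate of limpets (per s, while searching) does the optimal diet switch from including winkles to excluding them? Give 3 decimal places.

0.111 per s

The zero-one rule: include winkles iff E₂/h₂ > λE₁/(1+λh₁). Equality gives the switch point.
λE₁h₂ = E₂ + λE₂h₁ ⇒ λ = E₂/(E₁h₂ − E₂h₁) = 15/(390 − 255) = 0.1111 per s.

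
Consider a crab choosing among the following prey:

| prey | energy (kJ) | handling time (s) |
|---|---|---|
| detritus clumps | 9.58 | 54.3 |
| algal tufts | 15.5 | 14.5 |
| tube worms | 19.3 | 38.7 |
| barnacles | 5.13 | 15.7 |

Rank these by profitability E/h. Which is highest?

In descending order of E/h:
algal tufts: 15.5/14.5 = 1.07 kJ/s
tube worms: 19.3/38.7 = 0.499 kJ/s
barnacles: 5.13/15.7 = 0.327 kJ/s
detritus clumps: 9.58/54.3 = 0.176 kJ/s

algal tufts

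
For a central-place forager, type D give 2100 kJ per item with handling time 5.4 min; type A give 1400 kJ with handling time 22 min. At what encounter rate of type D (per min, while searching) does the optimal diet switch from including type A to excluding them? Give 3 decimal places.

At the threshold, the rate on type D alone equals the profitability of type A: λ·2100/(1 + λ·5.4) = 1400/22 = 63.64.
Rearranging, λ(2100 − 63.64×5.4) = 63.64, so λ = 63.64/1756 = 0.03623 per min.

0.036 per min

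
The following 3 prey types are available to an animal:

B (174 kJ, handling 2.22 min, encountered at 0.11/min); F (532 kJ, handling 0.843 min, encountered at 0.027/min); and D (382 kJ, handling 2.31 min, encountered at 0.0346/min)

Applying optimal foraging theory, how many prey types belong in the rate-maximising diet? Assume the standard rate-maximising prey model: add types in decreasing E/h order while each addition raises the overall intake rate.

Rank by E/h (kJ/min): F 631, D 165, B 78.4. Include each in turn until the next type's E/h falls below the running intake rate.
Rate on top 1: 14.04. D: 165 > 14.04 → include.
Rate on top 2: 25.01. B: 78.4 > 25.01 → include.
Optimal diet: F, D, B — 3 of 3 types.

3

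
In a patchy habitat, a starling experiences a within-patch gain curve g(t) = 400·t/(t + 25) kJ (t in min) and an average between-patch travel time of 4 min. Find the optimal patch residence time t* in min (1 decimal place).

By the marginal value theorem, leave when the instantaneous gain rate g'(t) equals the habitat-wide average g(t)/(T + t).
g'(t) = 400·25/(t + 25)². Setting 400·25/(t+25)² = 400t/[(t+25)(4+t)] gives 25(4+t) = t(t+25), so t² = 25×4 = 100.
t* = √100 = 10 min.

10.0 min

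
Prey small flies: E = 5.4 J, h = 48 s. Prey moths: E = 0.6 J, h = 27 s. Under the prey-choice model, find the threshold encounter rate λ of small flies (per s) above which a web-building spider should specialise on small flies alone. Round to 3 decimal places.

0.005 per s

At the threshold, the rate on small flies alone equals the profitability of moths: λ·5.4/(1 + λ·48) = 0.6/27 = 0.02222.
Rearranging, λ(5.4 − 0.02222×48) = 0.02222, so λ = 0.02222/4.333 = 0.005128 per s.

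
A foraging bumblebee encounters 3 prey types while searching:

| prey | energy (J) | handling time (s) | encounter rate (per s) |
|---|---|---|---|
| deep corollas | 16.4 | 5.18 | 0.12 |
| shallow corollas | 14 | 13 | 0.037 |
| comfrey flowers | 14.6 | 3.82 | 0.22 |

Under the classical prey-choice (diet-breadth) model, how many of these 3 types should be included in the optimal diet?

Profitabilities (E/h, J/s): comfrey flowers 3.82, deep corollas 3.17, shallow corollas 1.08. Add prey in this order while the next type's profitability exceeds the intake rate on those already taken.
Rate on top 1: 1.745. deep corollas: 3.17 > 1.745 → include.
Rate on top 2: 2.104. shallow corollas: 1.08 < 2.104 → exclude; stop.
Optimal diet: comfrey flowers, deep corollas — 2 of 3 types.

2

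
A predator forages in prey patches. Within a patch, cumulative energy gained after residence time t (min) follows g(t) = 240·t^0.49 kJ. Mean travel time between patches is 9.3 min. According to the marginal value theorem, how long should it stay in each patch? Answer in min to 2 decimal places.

By the marginal value theorem, leave when the instantaneous gain rate g'(t) equals the habitat-wide average g(t)/(T + t).
g'(t) = 0.49·240·t^-0.51. Setting 0.49·240·t^-0.51 = 240·t^0.49/(9.3+t) gives 0.49(9.3+t) = t, so 0.51·t = 0.49×9.3.
t* = 0.49×9.3/0.51 = 8.935 min.

8.94 min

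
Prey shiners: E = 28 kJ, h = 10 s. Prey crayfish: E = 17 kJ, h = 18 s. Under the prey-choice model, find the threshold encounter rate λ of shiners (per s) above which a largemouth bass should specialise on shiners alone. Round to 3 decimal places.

Drop crayfish once their profitability E₂/h₂ falls below the rate achievable on shiners alone: E₂/h₂ = λE₁/(1 + λh₁).
Solve for λ: λE₁h₂ = E₂(1 + λh₁) → λ(E₁h₂ − E₂h₁) = E₂ → λ = E₂/(E₁h₂ − E₂h₁).
λ = 17/(28×18 − 17×10) = 17/334 = 0.0509 per s.

0.051 per s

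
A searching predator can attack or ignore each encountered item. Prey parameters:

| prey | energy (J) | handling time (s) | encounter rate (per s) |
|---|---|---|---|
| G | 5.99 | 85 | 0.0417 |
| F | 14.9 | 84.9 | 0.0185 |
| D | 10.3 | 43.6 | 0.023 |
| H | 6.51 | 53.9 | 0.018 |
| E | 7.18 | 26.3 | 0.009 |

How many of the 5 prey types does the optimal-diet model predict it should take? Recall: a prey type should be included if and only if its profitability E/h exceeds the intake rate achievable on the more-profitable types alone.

3

Rank by E/h (J/s): E 0.273, D 0.236, F 0.176, H 0.121, G 0.0705. Include each in turn until the next type's E/h falls below the running intake rate.
Rate on top 1: 0.05225. D: 0.236 > 0.05225 → include.
Rate on top 2: 0.1346. F: 0.176 > 0.1346 → include.
Rate on top 3: 0.1515. H: 0.121 < 0.1515 → exclude; stop.
Optimal diet: E, D, F — 3 of 5 types.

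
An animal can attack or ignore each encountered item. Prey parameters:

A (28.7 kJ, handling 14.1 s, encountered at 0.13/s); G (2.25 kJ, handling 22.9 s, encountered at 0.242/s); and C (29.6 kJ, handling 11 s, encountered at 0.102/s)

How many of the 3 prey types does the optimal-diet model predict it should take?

2

E/h in descending order: C 2.69, A 2.04, G 0.0983 kJ/s. The optimal diet is the largest prefix of this list for which every included type satisfies E_i/h_i > R on the types above it.
Rate on top 1: 1.423. A: 2.04 > 1.423 → include.
Rate on top 2: 1.707. G: 0.0983 < 1.707 → exclude; stop.
Optimal diet: C, A — 2 of 3 types.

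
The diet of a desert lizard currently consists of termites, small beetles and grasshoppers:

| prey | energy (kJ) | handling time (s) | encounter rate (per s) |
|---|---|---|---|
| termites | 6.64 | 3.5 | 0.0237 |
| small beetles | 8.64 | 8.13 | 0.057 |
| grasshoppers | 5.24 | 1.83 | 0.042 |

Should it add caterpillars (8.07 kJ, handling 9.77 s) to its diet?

Intake rate on the current diet: R = (0.0237×6.64 + 0.057×8.64 + 0.042×5.24) / (1 + 0.0237×3.5 + 0.057×8.13 + 0.042×1.83) = 0.8699/1.623 = 0.5359 kJ/s.
caterpillars: E/h = 8.07/9.77 = 0.826 kJ/s.
0.826 > 0.5359, so adding caterpillars raises the average — include it.

Yes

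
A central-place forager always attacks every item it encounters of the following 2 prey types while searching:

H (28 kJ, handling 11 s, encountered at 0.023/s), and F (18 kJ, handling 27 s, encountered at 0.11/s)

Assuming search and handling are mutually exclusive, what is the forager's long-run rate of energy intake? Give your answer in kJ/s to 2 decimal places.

0.62 kJ/s

R = (0.023×28 + 0.11×18) / (1 + 0.023×11 + 0.11×27) = 2.624/4.223 = 0.6214 kJ/s.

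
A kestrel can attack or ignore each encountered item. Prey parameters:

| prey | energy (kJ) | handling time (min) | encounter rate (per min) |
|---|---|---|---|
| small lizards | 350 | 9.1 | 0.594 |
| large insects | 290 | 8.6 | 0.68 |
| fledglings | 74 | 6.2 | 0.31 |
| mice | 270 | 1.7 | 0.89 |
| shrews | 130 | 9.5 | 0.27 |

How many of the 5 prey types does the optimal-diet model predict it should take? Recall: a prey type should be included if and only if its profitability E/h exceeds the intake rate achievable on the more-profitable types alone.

1

Rank by E/h (kJ/min): mice 159, small lizards 38.5, large insects 33.7, shrews 13.7, fledglings 11.9. Include each in turn until the next type's E/h falls below the running intake rate.
Rate on top 1: 95.62. small lizards: 38.5 < 95.62 → exclude; stop.
Optimal diet: mice — 1 of 5 types.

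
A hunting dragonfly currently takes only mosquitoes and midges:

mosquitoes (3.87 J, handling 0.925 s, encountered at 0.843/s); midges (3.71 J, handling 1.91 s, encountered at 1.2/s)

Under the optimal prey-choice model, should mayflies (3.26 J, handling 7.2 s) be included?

No

On mosquitoes and midges alone, R = ΣλE/(1+Σλh) = 7.714/4.072 = 1.895 J/s.
Profitability of mayflies: 3.26/7.2 = 0.4528 J/s.
Since 0.4528 < R, time spent handling mayflies is better spent searching.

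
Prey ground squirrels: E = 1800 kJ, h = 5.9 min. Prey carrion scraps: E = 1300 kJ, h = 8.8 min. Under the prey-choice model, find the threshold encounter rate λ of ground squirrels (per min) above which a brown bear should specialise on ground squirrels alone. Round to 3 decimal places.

The zero-one rule: include carrion scraps iff E₂/h₂ > λE₁/(1+λh₁). Equality gives the switch point.
λE₁h₂ = E₂ + λE₂h₁ ⇒ λ = E₂/(E₁h₂ − E₂h₁) = 1300/(1.584e+04 − 7670) = 0.1591 per min.

0.159 per min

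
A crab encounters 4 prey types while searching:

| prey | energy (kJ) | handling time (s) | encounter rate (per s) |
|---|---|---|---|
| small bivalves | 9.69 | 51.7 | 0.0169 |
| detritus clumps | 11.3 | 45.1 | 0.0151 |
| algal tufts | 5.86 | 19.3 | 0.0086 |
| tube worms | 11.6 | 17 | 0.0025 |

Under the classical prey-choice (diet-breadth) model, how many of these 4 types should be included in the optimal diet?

4

E/h in descending order: tube worms 0.682, algal tufts 0.304, detritus clumps 0.251, small bivalves 0.187 kJ/s. The optimal diet is the largest prefix of this list for which every included type satisfies E_i/h_i > R on the types above it.
Rate on top 1: 0.02782. algal tufts: 0.304 > 0.02782 → include.
Rate on top 2: 0.0657. detritus clumps: 0.251 > 0.0657 → include.
Rate on top 3: 0.1323. small bivalves: 0.187 > 0.1323 → include.
Optimal diet: tube worms, algal tufts, detritus clumps, small bivalves — 4 of 4 types.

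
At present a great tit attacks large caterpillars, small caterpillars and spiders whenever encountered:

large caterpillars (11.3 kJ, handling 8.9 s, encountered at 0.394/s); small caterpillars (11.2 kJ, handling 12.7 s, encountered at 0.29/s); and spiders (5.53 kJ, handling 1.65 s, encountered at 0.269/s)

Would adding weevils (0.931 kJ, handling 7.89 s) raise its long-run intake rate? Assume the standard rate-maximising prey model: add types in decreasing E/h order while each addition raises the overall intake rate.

Intake rate on the current diet: R = (0.394×11.3 + 0.29×11.2 + 0.269×5.53) / (1 + 0.394×8.9 + 0.29×12.7 + 0.269×1.65) = 9.188/8.633 = 1.064 kJ/s.
weevils: E/h = 0.931/7.89 = 0.118 kJ/s.
Since 0.118 < R, time spent handling weevils is better spent searching.

No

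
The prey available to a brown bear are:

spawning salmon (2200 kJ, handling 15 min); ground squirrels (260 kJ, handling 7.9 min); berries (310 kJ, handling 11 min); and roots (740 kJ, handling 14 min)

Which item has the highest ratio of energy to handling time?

spawning salmon

In descending order of E/h:
spawning salmon: 2200/15 = 147 kJ/min
roots: 740/14 = 52.9 kJ/min
ground squirrels: 260/7.9 = 32.9 kJ/min
berries: 310/11 = 28.2 kJ/min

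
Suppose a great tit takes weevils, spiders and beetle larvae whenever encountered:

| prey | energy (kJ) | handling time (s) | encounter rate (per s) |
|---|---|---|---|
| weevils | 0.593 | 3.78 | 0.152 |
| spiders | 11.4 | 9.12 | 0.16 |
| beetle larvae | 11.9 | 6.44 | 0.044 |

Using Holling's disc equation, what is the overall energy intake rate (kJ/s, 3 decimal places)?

0.735 kJ/s

R = Σλ_iE_i / (1 + Σλ_ih_i)
Numerator: 0.152×0.593 + 0.16×11.4 + 0.044×11.9 = 2.438
Denominator: 1 + 0.152×3.78 + 0.16×9.12 + 0.044×6.44 = 3.317
R = 2.438/3.317 = 0.7349 kJ/s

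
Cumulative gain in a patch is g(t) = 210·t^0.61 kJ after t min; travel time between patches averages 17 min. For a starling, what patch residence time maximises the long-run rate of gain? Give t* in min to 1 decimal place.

Optimal t* satisfies g'(t*) = g(t*)/(T + t*).
g'(t) = 0.61·210·t^-0.39. Setting 0.61·210·t^-0.39 = 210·t^0.61/(17+t) gives 0.61(17+t) = t, so 0.39·t = 0.61×17.
t* = 0.61×17/0.39 = 26.59 min.

26.6 min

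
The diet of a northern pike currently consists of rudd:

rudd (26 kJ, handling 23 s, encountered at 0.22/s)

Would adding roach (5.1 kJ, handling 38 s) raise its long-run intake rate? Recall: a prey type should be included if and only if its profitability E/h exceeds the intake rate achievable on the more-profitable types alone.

No

Intake rate on the current diet: R = (0.22×26) / (1 + 0.22×23) = 5.72/6.06 = 0.9439 kJ/s.
Profitability of roach: 5.1/38 = 0.1342 kJ/s.
0.1342 < 0.9439, so adding roach would lower the average — exclude it.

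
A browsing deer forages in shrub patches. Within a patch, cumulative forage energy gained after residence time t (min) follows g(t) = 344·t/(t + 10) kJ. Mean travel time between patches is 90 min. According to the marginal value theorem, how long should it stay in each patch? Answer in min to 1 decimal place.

30.0 min

By the marginal value theorem, leave when the instantaneous gain rate g'(t) equals the habitat-wide average g(t)/(T + t).
g'(t) = 344·10/(t + 10)². Setting 344·10/(t+10)² = 344t/[(t+10)(90+t)] gives 10(90+t) = t(t+10), so t² = 10×90 = 900.
t* = √900 = 30 min.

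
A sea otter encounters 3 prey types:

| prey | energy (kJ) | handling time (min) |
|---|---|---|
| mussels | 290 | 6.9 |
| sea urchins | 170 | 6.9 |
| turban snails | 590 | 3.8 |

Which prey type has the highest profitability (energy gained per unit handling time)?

In descending order of E/h:
turban snails: 590/3.8 = 155 kJ/min
mussels: 290/6.9 = 42 kJ/min
sea urchins: 170/6.9 = 24.6 kJ/min

turban snails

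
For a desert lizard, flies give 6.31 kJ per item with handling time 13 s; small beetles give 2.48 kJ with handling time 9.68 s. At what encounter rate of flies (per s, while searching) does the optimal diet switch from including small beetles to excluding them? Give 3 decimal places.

At the threshold, the rate on flies alone equals the profitability of small beetles: λ·6.31/(1 + λ·13) = 2.48/9.68 = 0.2562.
Rearranging, λ(6.31 − 0.2562×13) = 0.2562, so λ = 0.2562/2.979 = 0.08599 per s.

0.086 per s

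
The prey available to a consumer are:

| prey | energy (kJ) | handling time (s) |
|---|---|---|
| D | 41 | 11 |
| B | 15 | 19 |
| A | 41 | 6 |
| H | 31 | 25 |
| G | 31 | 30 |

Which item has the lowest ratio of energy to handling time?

B

In descending order of E/h:
A: 41/6 = 6.83 kJ/s
D: 41/11 = 3.73 kJ/s
H: 31/25 = 1.24 kJ/s
G: 31/30 = 1.03 kJ/s
B: 15/19 = 0.789 kJ/s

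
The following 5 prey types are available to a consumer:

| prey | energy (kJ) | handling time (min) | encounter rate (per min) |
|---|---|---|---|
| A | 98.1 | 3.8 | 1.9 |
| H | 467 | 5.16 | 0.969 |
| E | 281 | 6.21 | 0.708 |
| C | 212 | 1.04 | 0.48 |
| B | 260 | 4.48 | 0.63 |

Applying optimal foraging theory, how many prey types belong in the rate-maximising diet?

Rank by E/h (kJ/min): C 204, H 90.5, B 58, E 45.2, A 25.8. Include each in turn until the next type's E/h falls below the running intake rate.
Rate on top 1: 67.88. H: 90.5 > 67.88 → include.
Rate on top 2: 85.28. B: 58 < 85.28 → exclude; stop.
Optimal diet: C, H — 2 of 5 types.

2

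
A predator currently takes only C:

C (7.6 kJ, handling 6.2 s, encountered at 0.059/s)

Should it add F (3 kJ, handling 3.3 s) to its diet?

On C alone, R = ΣλE/(1+Σλh) = 0.4484/1.366 = 0.3283 kJ/s.
F: E/h = 3/3.3 = 0.9091 kJ/s.
Since 0.9091 > R, including F increases the long-run rate.

Yes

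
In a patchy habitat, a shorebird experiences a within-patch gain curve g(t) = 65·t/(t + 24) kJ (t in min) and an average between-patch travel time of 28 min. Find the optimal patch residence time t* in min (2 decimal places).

25.92 min

Optimal t* satisfies g'(t*) = g(t*)/(T + t*).
g'(t) = 65·24/(t + 24)². Setting 65·24/(t+24)² = 65t/[(t+24)(28+t)] gives 24(28+t) = t(t+24), so t² = 24×28 = 672.
t* = √672 = 25.92 min.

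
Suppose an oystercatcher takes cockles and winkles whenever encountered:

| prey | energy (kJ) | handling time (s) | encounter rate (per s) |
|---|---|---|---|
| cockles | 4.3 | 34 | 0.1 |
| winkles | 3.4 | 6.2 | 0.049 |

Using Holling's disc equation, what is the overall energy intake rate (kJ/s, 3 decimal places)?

Energy encountered per unit search time: 0.1×4.3 + 0.049×3.4 = 0.5966 kJ/s.
Handling time per unit search time: 0.1×34 + 0.049×6.2 = 3.704.
Rate = 0.5966/(1 + 3.704) = 0.1268 kJ/s.

0.127 kJ/s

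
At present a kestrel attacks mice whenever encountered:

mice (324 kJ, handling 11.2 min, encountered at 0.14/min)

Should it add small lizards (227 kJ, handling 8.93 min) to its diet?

Yes

On mice alone, R = ΣλE/(1+Σλh) = 45.36/2.568 = 17.66 kJ/min.
Profitability of small lizards: 227/8.93 = 25.42 kJ/min.
25.42 > 17.66, so adding small lizards raises the average — include it.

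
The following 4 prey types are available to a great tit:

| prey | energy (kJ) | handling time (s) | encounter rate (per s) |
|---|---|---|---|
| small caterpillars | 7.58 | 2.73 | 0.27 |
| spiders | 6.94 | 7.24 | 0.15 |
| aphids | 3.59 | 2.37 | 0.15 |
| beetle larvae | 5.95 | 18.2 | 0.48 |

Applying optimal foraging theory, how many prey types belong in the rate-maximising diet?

Rank by E/h (kJ/s): small caterpillars 2.78, aphids 1.51, spiders 0.959, beetle larvae 0.327. Include each in turn until the next type's E/h falls below the running intake rate.
Rate on top 1: 1.178. aphids: 1.51 > 1.178 → include.
Rate on top 2: 1.235. spiders: 0.959 < 1.235 → exclude; stop.
Optimal diet: small caterpillars, aphids — 2 of 4 types.

2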